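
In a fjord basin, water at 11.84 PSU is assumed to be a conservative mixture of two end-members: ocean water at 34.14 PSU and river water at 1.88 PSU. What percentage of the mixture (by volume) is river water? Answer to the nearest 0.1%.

Let f be the freshwater fraction. Salt balance per unit volume:
f×1.88 + (1−f)×34.14 = 11.84
f = (34.14 − 11.84) / (34.14 − 1.88) = 22.3/32.26 = 0.6913

69.1%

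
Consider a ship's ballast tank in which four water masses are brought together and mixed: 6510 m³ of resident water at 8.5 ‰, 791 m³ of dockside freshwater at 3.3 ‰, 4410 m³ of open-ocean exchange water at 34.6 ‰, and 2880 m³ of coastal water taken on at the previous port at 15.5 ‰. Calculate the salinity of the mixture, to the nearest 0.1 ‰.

Weighted by volume,
salt = 6,510×8.5 + 791×3.3 + 4,410×34.6 + 2,880×15.5 = 55,335 + 2,610.3 + 152,586 + 44,640 = 255,171.3
volume = 6,510 + 791 + 4,410 + 2,880 = 14,591 m³
S = 255,171.3 / 14,591 = 17.488 ‰

17.5 ‰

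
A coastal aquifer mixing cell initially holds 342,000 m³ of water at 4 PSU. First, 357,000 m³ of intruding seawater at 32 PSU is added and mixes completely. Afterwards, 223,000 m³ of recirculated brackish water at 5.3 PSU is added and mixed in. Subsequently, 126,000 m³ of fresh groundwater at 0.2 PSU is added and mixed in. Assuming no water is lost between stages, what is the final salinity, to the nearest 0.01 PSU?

By conservation of dissolved salt,
Initial salt = 342,000×4 = 1,368,000
After stage 1: salt = 1,368,000 + 357,000×32 = 12,792,000; volume = 699,000 m³; S = 18.3 PSU
After stage 2: salt = 12,792,000 + 223,000×5.3 = 13,973,900; volume = 922,000 m³; S = 15.156 PSU
After stage 3: salt = 13,973,900 + 126,000×0.2 = 13,999,100; volume = 1,048,000 m³
S = 13,999,100 / 1,048,000 = 13.3579 PSU

13.36 PSU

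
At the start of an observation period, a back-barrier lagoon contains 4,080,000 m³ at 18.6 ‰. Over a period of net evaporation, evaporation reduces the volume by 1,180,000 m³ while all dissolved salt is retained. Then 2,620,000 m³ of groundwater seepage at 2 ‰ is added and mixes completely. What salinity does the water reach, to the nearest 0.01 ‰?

14.70 ‰

After evaporation: salt = 4,080,000×18.6 = 75,888,000; volume = 4,080,000 − 1,180,000 = 2,900,000 m³
After mixing: salt = 75,888,000 + 2,620,000×2 = 81,128,000; volume = 2,900,000 + 2,620,000 = 5,520,000 m³
S = 81,128,000 / 5,520,000 = 14.6971 ‰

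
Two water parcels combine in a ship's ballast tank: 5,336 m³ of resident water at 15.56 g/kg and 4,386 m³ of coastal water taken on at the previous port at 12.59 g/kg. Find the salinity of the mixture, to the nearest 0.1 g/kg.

14.2 g/kg

By conservation of dissolved salt,
salt = 5,336×15.56 + 4,386×12.59 = 83,028.16 + 55,219.74 = 138,247.9
volume = 5,336 + 4,386 = 9,722 m³
S = 138,247.9 / 9,722 = 14.22 g/kg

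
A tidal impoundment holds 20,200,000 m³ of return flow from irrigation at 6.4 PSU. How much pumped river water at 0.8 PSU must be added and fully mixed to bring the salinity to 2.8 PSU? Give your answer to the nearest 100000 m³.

36400000 m³

Salt balance: 20,200,000×6.4 + V×0.8 = (20,200,000+V)×2.8
129,280,000 + 0.8V = 56,560,000 + 2.8V
72,720,000 = 2V
V = 36,360,000 m³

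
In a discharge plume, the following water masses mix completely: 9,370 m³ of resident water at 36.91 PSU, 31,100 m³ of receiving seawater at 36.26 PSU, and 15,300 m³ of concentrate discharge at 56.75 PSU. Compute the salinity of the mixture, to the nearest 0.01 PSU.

41.99 PSU

By conservation of dissolved salt,
salt = 9,370×36.91 + 31,100×36.26 + 15,300×56.75 = 345,846.7 + 1,127,686 + 868,275 = 2,341,807.7
volume = 9,370 + 31,100 + 15,300 = 55,770 m³
S = 2,341,807.7 / 55,770 = 41.9905 PSU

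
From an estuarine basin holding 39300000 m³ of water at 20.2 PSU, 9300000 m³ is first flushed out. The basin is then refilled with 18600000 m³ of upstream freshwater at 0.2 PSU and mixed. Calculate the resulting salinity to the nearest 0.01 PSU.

Remaining after removal: 30,000,000 m³ at 20.2 PSU (salt = 606,000,000)
After addition: salt = 606,000,000 + 18,600,000×0.2 = 609,720,000; volume = 48,600,000 m³
S = 609,720,000 / 48,600,000 = 12.5457 PSU

12.55 PSU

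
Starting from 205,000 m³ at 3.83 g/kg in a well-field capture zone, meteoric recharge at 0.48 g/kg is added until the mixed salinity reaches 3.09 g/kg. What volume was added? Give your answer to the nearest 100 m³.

Salt balance: 205,000×3.83 + V×0.48 = (205,000+V)×3.09
785,150 + 0.48V = 633,450 + 3.09V
151,700 = 2.61V
V = 58,122.61 m³

58100 m³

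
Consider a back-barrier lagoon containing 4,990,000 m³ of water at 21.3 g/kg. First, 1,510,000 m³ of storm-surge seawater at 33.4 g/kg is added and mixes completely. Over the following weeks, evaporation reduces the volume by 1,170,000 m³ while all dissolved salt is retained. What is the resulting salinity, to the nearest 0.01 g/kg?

29.40 g/kg

After mixing: salt = 4,990,000×21.3 + 1,510,000×33.4 = 156,721,000; volume = 6,500,000 m³
After evaporation: salt unchanged = 156,721,000; volume = 6,500,000 − 1,170,000 = 5,330,000 m³
S = 156,721,000 / 5,330,000 = 29.4036 g/kg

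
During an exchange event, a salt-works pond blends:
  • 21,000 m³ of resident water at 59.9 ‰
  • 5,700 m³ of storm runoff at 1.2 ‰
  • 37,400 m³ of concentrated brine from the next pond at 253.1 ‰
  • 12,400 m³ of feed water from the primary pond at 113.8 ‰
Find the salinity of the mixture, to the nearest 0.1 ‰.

By conservation of dissolved salt,
salt = 21,000×59.9 + 5,700×1.2 + 37,400×253.1 + 12,400×113.8 = 1,257,900 + 6,840 + 9,465,940 + 1,411,120 = 12,141,800
volume = 21,000 + 5,700 + 37,400 + 12,400 = 76,500 m³
S = 12,141,800 / 76,500 = 158.716 ‰

158.7 ‰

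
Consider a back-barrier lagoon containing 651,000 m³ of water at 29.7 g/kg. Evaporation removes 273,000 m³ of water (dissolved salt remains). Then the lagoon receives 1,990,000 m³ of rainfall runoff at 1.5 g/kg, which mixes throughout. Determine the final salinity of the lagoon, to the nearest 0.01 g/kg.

9.43 g/kg

After evaporation: salt = 651,000×29.7 = 19,334,700; volume = 651,000 − 273,000 = 378,000 m³
After mixing: salt = 19,334,700 + 1,990,000×1.5 = 22,319,700; volume = 378,000 + 1,990,000 = 2,368,000 m³
S = 22,319,700 / 2,368,000 = 9.4255 g/kg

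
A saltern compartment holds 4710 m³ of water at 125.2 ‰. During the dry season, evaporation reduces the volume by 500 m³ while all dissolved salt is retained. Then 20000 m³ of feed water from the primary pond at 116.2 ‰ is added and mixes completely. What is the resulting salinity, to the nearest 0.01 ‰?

After evaporation: salt = 4,710×125.2 = 589,692; volume = 4,710 − 500 = 4,210 m³
After mixing: salt = 589,692 + 20,000×116.2 = 2,913,692; volume = 4,210 + 20,000 = 24,210 m³
S = 2,913,692 / 24,210 = 120.3508 ‰

120.35 ‰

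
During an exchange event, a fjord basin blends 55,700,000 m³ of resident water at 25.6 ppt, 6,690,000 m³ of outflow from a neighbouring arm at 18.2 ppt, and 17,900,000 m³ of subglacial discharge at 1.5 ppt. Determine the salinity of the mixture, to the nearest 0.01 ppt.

19.61 ppt

By conservation of dissolved salt,
salt = 55,700,000×25.6 + 6,690,000×18.2 + 17,900,000×1.5 = 1,425,920,000 + 121,758,000 + 26,850,000 = 1,574,528,000
volume = 55,700,000 + 6,690,000 + 17,900,000 = 80,290,000 m³
S = 1,574,528,000 / 80,290,000 = 19.6105 ppt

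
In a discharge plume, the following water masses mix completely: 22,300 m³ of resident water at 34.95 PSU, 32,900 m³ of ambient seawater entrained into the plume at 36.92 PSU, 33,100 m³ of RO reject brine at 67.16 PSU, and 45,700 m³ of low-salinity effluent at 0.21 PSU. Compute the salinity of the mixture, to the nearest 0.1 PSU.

31.5 PSU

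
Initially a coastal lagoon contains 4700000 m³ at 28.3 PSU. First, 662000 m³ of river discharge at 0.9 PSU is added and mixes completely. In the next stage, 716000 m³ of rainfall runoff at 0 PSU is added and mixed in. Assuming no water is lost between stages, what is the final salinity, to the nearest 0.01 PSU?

21.98 PSU

Conserving salt mass:
Initial salt = 4,700,000×28.3 = 133,010,000
After stage 1: salt = 133,010,000 + 662,000×0.9 = 133,605,800; volume = 5,362,000 m³; S = 24.917 PSU
After stage 2: salt = 133,605,800 + 716,000×0 = 133,605,800; volume = 6,078,000 m³
S = 133,605,800 / 6,078,000 = 21.9819 PSU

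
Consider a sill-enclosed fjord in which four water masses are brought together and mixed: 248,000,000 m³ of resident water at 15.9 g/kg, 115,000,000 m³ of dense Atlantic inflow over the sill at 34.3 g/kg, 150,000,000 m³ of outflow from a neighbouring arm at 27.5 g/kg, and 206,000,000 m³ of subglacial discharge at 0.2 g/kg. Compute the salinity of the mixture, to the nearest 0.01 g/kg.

Weighted by volume,
salt = 248,000,000×15.9 + 115,000,000×34.3 + 150,000,000×27.5 + 206,000,000×0.2 = 3,943,200,000 + 3,944,500,000 + 4,125,000,000 + 41,200,000 = 12,053,900,000
volume = 248,000,000 + 115,000,000 + 150,000,000 + 206,000,000 = 719,000,000 m³
S = 12,053,900,000 / 719,000,000 = 16.7648 g/kg

16.76 g/kg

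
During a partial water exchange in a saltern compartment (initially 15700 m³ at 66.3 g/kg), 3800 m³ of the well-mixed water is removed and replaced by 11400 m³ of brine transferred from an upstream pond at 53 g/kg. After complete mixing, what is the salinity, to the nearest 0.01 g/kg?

Remaining after removal: 11,900 m³ at 66.3 g/kg (salt = 788,970)
After addition: salt = 788,970 + 11,400×53 = 1,393,170; volume = 23,300 m³
S = 1,393,170 / 23,300 = 59.7927 g/kg

59.79 g/kg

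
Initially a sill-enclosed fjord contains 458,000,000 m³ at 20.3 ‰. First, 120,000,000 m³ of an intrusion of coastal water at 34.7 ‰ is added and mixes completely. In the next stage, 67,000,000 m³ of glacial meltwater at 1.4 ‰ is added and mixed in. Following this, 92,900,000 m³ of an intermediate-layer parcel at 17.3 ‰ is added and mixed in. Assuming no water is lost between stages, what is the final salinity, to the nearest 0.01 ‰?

20.55 ‰

Total salt / total volume:
Initial salt = 458,000,000×20.3 = 9,297,400,000
After stage 1: salt = 9,297,400,000 + 120,000,000×34.7 = 13,461,400,000; volume = 578,000,000 m³; S = 23.29 ‰
After stage 2: salt = 13,461,400,000 + 67,000,000×1.4 = 13,555,200,000; volume = 645,000,000 m³; S = 21.016 ‰
After stage 3: salt = 13,555,200,000 + 92,900,000×17.3 = 15,162,370,000; volume = 737,900,000 m³
S = 15,162,370,000 / 737,900,000 = 20.548 ‰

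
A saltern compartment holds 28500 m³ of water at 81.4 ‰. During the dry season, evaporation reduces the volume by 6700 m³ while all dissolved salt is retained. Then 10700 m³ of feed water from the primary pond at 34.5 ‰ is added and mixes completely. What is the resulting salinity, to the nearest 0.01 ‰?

82.74 ‰

After evaporation: salt = 28,500×81.4 = 2,319,900; volume = 28,500 − 6,700 = 21,800 m³
After mixing: salt = 2,319,900 + 10,700×34.5 = 2,689,050; volume = 21,800 + 10,700 = 32,500 m³
S = 2,689,050 / 32,500 = 82.74 ‰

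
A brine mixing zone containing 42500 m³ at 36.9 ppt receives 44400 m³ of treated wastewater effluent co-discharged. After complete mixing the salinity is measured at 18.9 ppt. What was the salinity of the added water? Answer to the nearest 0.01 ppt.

1.67 ppt

Salt balance: 42,500×36.9 + 44,400×S = 86,900×18.9
1,568,250 + 44,400·S = 1,642,410
S = (1,642,410 − 1,568,250) / 44,400 = 1.6703 ppt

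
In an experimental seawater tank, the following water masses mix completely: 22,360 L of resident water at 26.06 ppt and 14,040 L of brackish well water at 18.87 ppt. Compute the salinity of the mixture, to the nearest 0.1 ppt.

23.3 ppt

Mass of salt is conserved:
salt = 22,360×26.06 + 14,040×18.87 = 582,701.6 + 264,934.8 = 847,636.4
volume = 22,360 + 14,040 = 36,400 L
S = 847,636.4 / 36,400 = 23.287 ppt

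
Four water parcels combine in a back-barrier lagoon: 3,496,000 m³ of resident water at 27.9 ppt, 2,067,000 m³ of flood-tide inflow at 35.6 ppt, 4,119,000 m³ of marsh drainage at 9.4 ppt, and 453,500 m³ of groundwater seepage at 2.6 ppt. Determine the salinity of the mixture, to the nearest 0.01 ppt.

20.82 ppt

By conservation of dissolved salt,
salt = 3,496,000×27.9 + 2,067,000×35.6 + 4,119,000×9.4 + 453,500×2.6 = 97,538,400 + 73,585,200 + 38,718,600 + 1,179,100 = 211,021,300
volume = 3,496,000 + 2,067,000 + 4,119,000 + 453,500 = 10,135,500 m³
S = 211,021,300 / 10,135,500 = 20.82 ppt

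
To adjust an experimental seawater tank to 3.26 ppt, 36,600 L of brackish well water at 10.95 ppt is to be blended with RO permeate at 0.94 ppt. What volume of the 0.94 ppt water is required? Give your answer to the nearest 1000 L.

Salt balance: 36,600×10.95 + V×0.94 = (36,600+V)×3.26
400,770 + 0.94V = 119,316 + 3.26V
281,454 = 2.32V
V = 121,316.38 L

121000 L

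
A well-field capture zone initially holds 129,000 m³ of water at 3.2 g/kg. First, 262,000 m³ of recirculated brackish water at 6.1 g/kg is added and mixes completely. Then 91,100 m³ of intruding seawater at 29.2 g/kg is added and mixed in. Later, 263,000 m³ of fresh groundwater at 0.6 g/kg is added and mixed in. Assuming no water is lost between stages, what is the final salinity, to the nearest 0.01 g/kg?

6.48 g/kg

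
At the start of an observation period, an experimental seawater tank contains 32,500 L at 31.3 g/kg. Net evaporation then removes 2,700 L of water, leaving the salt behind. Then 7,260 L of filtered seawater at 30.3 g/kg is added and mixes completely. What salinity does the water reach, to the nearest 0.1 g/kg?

After evaporation: salt = 32,500×31.3 = 1,017,250; volume = 32,500 − 2,700 = 29,800 L
After mixing: salt = 1,017,250 + 7,260×30.3 = 1,237,228; volume = 29,800 + 7,260 = 37,060 L
S = 1,237,228 / 37,060 = 33.3845 g/kg

33.4 g/kg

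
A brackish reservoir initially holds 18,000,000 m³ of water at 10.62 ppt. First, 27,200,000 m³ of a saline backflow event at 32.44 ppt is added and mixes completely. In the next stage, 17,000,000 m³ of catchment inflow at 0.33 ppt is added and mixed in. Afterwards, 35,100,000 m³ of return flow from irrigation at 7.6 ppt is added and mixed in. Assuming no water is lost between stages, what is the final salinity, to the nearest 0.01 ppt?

Weighted by volume,
Initial salt = 18,000,000×10.62 = 191,160,000
After stage 1: salt = 191,160,000 + 27,200,000×32.44 = 1,073,528,000; volume = 45,200,000 m³; S = 23.751 ppt
After stage 2: salt = 1,073,528,000 + 17,000,000×0.33 = 1,079,138,000; volume = 62,200,000 m³; S = 17.349 ppt
After stage 3: salt = 1,079,138,000 + 35,100,000×7.6 = 1,345,898,000; volume = 97,300,000 m³
S = 1,345,898,000 / 97,300,000 = 13.8325 ppt

13.83 ppt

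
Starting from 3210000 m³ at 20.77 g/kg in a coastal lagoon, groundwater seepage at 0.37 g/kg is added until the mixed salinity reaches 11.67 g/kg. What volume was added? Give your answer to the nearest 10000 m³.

2590000 m³

Salt balance: 3,210,000×20.77 + V×0.37 = (3,210,000+V)×11.67
66,671,700 + 0.37V = 37,460,700 + 11.67V
29,211,000 = 11.3V
V = 2,585,044.25 m³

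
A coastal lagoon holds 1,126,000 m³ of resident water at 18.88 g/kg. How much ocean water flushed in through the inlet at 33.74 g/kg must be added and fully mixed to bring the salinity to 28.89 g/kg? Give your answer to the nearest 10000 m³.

2320000 m³

Salt balance: 1,126,000×18.88 + V×33.74 = (1,126,000+V)×28.89
21,258,880 + 33.74V = 32,530,140 + 28.89V
11,271,260 = 4.85V
V = 2,323,971.13 m³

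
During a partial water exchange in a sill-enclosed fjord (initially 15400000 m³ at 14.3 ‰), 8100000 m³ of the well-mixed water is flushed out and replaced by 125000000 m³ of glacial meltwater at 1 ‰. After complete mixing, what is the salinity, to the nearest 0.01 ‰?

1.73 ‰

Remaining after removal: 7,300,000 m³ at 14.3 ‰ (salt = 104,390,000)
After addition: salt = 104,390,000 + 125,000,000×1 = 229,390,000; volume = 132,300,000 m³
S = 229,390,000 / 132,300,000 = 1.7339 ‰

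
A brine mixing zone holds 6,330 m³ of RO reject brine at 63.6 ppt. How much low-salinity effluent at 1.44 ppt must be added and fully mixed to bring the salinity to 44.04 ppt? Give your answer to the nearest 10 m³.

2910 m³

Salt balance: 6,330×63.6 + V×1.44 = (6,330+V)×44.04
402,588 + 1.44V = 278,773.2 + 44.04V
123,814.8 = 42.6V
V = 2,906.45 m³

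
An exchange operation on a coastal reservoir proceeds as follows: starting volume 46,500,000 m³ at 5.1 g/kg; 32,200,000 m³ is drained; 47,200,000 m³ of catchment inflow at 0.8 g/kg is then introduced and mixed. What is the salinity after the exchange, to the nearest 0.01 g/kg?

Remaining after removal: 14,300,000 m³ at 5.1 g/kg (salt = 72,930,000)
After addition: salt = 72,930,000 + 47,200,000×0.8 = 110,690,000; volume = 61,500,000 m³
S = 110,690,000 / 61,500,000 = 1.7998 g/kg

1.80 g/kg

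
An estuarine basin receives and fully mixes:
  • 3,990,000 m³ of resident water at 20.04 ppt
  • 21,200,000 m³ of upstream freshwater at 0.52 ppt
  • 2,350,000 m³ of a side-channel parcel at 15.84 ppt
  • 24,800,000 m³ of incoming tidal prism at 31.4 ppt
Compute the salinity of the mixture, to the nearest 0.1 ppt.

Total salt / total volume:
salt = 3,990,000×20.04 + 21,200,000×0.52 + 2,350,000×15.84 + 24,800,000×31.4 = 79,959,600 + 11,024,000 + 37,224,000 + 778,720,000 = 906,927,600
volume = 3,990,000 + 21,200,000 + 2,350,000 + 24,800,000 = 52,340,000 m³
S = 906,927,600 / 52,340,000 = 17.328 ppt

17.3 ppt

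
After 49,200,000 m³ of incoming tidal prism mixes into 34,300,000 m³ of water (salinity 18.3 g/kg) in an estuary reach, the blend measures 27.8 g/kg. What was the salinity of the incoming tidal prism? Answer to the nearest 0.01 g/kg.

34.42 g/kg

Salt balance: 34,300,000×18.3 + 49,200,000×S = 83,500,000×27.8
627,690,000 + 49,200,000·S = 2,321,300,000
S = (2,321,300,000 − 627,690,000) / 49,200,000 = 34.423 g/kg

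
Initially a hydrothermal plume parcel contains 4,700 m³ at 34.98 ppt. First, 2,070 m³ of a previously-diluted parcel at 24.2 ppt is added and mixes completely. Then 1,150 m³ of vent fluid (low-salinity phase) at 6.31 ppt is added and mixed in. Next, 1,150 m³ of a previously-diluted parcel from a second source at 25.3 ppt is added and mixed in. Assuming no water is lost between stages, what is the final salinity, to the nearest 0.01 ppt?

27.66 ppt

Conserving salt mass:
Initial salt = 4,700×34.98 = 164,406
After stage 1: salt = 164,406 + 2,070×24.2 = 214,500; volume = 6,770 m³; S = 31.684 ppt
After stage 2: salt = 214,500 + 1,150×6.31 = 221,756.5; volume = 7,920 m³; S = 28 ppt
After stage 3: salt = 221,756.5 + 1,150×25.3 = 250,851.5; volume = 9,070 m³
S = 250,851.5 / 9,070 = 27.6573 ppt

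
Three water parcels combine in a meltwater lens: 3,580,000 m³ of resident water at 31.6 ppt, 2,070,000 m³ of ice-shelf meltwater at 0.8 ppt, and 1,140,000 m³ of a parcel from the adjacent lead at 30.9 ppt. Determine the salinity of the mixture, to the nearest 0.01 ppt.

Mass of salt is conserved:
salt = 3,580,000×31.6 + 2,070,000×0.8 + 1,140,000×30.9 = 113,128,000 + 1,656,000 + 35,226,000 = 150,010,000
volume = 3,580,000 + 2,070,000 + 1,140,000 = 6,790,000 m³
S = 150,010,000 / 6,790,000 = 22.0928 ppt

22.09 ppt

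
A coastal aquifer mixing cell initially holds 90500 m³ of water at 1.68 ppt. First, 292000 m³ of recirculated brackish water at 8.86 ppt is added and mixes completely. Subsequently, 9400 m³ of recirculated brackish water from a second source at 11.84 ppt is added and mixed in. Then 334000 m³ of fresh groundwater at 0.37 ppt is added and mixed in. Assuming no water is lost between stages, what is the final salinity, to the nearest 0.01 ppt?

Salt balance:
Initial salt = 90,500×1.68 = 152,040
After stage 1: salt = 152,040 + 292,000×8.86 = 2,739,160; volume = 382,500 m³; S = 7.161 ppt
After stage 2: salt = 2,739,160 + 9,400×11.84 = 2,850,456; volume = 391,900 m³; S = 7.273 ppt
After stage 3: salt = 2,850,456 + 334,000×0.37 = 2,974,036; volume = 725,900 m³
S = 2,974,036 / 725,900 = 4.097 ppt

4.10 ppt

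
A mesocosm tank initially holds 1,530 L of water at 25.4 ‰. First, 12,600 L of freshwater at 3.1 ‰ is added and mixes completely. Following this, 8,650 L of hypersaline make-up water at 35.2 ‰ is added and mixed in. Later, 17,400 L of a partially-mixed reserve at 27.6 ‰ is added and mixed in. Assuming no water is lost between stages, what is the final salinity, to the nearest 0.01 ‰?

Total salt / total volume:
Initial salt = 1,530×25.4 = 38,862
After stage 1: salt = 38,862 + 12,600×3.1 = 77,922; volume = 14,130 L; S = 5.515 ‰
After stage 2: salt = 77,922 + 8,650×35.2 = 382,402; volume = 22,780 L; S = 16.787 ‰
After stage 3: salt = 382,402 + 17,400×27.6 = 862,642; volume = 40,180 L
S = 862,642 / 40,180 = 21.4694 ‰

21.47 ‰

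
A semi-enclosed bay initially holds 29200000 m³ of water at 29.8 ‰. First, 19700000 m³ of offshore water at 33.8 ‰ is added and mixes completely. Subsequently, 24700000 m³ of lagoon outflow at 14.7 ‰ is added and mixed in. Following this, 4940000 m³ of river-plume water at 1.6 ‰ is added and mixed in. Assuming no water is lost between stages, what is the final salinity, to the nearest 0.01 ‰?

24.28 ‰

Weighted by volume,
Initial salt = 29,200,000×29.8 = 870,160,000
After stage 1: salt = 870,160,000 + 19,700,000×33.8 = 1,536,020,000; volume = 48,900,000 m³; S = 31.411 ‰
After stage 2: salt = 1,536,020,000 + 24,700,000×14.7 = 1,899,110,000; volume = 73,600,000 m³; S = 25.803 ‰
After stage 3: salt = 1,899,110,000 + 4,940,000×1.6 = 1,907,014,000; volume = 78,540,000 m³
S = 1,907,014,000 / 78,540,000 = 24.2808 ‰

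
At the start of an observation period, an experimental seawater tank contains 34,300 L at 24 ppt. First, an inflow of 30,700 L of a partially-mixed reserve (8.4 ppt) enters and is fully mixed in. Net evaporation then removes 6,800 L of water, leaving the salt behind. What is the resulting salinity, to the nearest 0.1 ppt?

18.6 ppt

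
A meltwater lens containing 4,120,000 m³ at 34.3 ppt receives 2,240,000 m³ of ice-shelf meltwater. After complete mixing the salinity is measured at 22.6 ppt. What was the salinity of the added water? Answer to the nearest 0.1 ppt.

1.1 ppt

Salt balance: 4,120,000×34.3 + 2,240,000×S = 6,360,000×22.6
141,316,000 + 2,240,000·S = 143,736,000
S = (143,736,000 − 141,316,000) / 2,240,000 = 1.0804 ppt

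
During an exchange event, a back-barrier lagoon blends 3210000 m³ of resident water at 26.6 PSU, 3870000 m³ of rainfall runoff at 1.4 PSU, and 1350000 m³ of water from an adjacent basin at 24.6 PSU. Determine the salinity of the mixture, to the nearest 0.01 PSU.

14.71 PSU

Total salt / total volume:
salt = 3,210,000×26.6 + 3,870,000×1.4 + 1,350,000×24.6 = 85,386,000 + 5,418,000 + 33,210,000 = 124,014,000
volume = 3,210,000 + 3,870,000 + 1,350,000 = 8,430,000 m³
S = 124,014,000 / 8,430,000 = 14.711 PSU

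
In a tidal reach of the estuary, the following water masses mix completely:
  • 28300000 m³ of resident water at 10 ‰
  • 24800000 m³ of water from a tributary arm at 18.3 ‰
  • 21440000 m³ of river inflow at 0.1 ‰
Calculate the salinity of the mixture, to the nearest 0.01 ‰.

9.91 ‰

Mass of salt is conserved:
salt = 28,300,000×10 + 24,800,000×18.3 + 21,440,000×0.1 = 283,000,000 + 453,840,000 + 2,144,000 = 738,984,000
volume = 28,300,000 + 24,800,000 + 21,440,000 = 74,540,000 m³
S = 738,984,000 / 74,540,000 = 9.9139 ‰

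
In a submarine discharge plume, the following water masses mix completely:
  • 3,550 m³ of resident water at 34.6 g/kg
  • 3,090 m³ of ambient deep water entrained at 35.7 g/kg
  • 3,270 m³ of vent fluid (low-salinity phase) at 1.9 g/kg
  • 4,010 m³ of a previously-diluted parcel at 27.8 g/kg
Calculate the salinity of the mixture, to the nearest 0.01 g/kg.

By conservation of dissolved salt,
salt = 3,550×34.6 + 3,090×35.7 + 3,270×1.9 + 4,010×27.8 = 122,830 + 110,313 + 6,213 + 111,478 = 350,834
volume = 3,550 + 3,090 + 3,270 + 4,010 = 13,920 m³
S = 350,834 / 13,920 = 25.2036 g/kg

25.20 g/kg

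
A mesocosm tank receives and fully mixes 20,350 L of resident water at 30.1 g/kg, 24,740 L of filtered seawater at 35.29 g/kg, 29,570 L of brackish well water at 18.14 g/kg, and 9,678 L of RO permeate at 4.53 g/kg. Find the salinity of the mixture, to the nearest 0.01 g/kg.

24.49 g/kg

Salt balance:
salt = 20,350×30.1 + 24,740×35.29 + 29,570×18.14 + 9,678×4.53 = 612,535 + 873,074.6 + 536,399.8 + 43,841.34 = 2,065,850.74
volume = 20,350 + 24,740 + 29,570 + 9,678 = 84,338 L
S = 2,065,850.74 / 84,338 = 24.4949 g/kg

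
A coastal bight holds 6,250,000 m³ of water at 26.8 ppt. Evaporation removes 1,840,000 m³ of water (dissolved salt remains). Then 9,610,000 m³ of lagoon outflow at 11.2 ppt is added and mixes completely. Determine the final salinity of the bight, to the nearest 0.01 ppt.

19.62 ppt

After evaporation: salt = 6,250,000×26.8 = 167,500,000; volume = 6,250,000 − 1,840,000 = 4,410,000 m³
After mixing: salt = 167,500,000 + 9,610,000×11.2 = 275,132,000; volume = 4,410,000 + 9,610,000 = 14,020,000 m³
S = 275,132,000 / 14,020,000 = 19.6243 ppt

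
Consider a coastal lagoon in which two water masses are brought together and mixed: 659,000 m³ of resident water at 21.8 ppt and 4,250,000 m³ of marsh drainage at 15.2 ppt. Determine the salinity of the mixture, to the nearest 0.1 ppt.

By conservation of dissolved salt,
salt = 659,000×21.8 + 4,250,000×15.2 = 14,366,200 + 64,600,000 = 78,966,200
volume = 659,000 + 4,250,000 = 4,909,000 m³
S = 78,966,200 / 4,909,000 = 16.086 ppt

16.1 ppt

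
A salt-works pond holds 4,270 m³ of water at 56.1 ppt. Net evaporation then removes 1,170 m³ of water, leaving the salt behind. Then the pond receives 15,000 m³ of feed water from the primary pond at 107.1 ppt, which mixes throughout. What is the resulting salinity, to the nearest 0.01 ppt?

101.99 ppt

After evaporation: salt = 4,270×56.1 = 239,547; volume = 4,270 − 1,170 = 3,100 m³
After mixing: salt = 239,547 + 15,000×107.1 = 1,846,047; volume = 3,100 + 15,000 = 18,100 m³
S = 1,846,047 / 18,100 = 101.9915 ppt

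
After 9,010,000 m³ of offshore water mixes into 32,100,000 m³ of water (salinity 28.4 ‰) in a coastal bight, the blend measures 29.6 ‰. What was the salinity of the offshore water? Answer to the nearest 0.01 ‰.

33.88 ‰

Salt balance: 32,100,000×28.4 + 9,010,000×S = 41,110,000×29.6
911,640,000 + 9,010,000·S = 1,216,856,000
S = (1,216,856,000 − 911,640,000) / 9,010,000 = 33.8752 ‰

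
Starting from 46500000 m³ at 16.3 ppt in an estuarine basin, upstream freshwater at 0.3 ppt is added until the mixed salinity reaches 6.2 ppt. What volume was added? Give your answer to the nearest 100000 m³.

Salt balance: 46,500,000×16.3 + V×0.3 = (46,500,000+V)×6.2
757,950,000 + 0.3V = 288,300,000 + 6.2V
469,650,000 = 5.9V
V = 79,601,694.92 m³

79600000 m³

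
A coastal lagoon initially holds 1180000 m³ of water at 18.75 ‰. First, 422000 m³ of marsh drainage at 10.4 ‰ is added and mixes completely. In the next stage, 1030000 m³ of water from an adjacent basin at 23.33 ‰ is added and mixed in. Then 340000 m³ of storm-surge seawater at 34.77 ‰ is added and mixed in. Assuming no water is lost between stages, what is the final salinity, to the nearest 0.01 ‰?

Total salt / total volume:
Initial salt = 1,180,000×18.75 = 22,125,000
After stage 1: salt = 22,125,000 + 422,000×10.4 = 26,513,800; volume = 1,602,000 m³; S = 16.55 ‰
After stage 2: salt = 26,513,800 + 1,030,000×23.33 = 50,543,700; volume = 2,632,000 m³; S = 19.204 ‰
After stage 3: salt = 50,543,700 + 340,000×34.77 = 62,365,500; volume = 2,972,000 m³
S = 62,365,500 / 2,972,000 = 20.9844 ‰

20.98 ‰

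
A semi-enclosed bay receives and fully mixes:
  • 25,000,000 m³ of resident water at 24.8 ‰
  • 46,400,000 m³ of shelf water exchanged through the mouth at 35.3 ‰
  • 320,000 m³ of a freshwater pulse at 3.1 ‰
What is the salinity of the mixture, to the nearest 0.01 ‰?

Salt balance:
salt = 25,000,000×24.8 + 46,400,000×35.3 + 320,000×3.1 = 620,000,000 + 1,637,920,000 + 992,000 = 2,258,912,000
volume = 25,000,000 + 46,400,000 + 320,000 = 71,720,000 m³
S = 2,258,912,000 / 71,720,000 = 31.4963 ‰

31.50 ‰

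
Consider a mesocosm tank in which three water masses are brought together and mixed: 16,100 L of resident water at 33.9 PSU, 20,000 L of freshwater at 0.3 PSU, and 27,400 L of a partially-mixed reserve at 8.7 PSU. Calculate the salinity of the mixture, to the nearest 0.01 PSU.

Total salt / total volume:
salt = 16,100×33.9 + 20,000×0.3 + 27,400×8.7 = 545,790 + 6,000 + 238,380 = 790,170
volume = 16,100 + 20,000 + 27,400 = 63,500 L
S = 790,170 / 63,500 = 12.4436 PSU

12.44 PSU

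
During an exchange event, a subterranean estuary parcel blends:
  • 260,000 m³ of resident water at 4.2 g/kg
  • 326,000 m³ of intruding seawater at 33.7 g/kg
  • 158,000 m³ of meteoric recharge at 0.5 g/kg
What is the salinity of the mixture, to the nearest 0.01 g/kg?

16.34 g/kg

By conservation of dissolved salt,
salt = 260,000×4.2 + 326,000×33.7 + 158,000×0.5 = 1,092,000 + 10,986,200 + 79,000 = 12,157,200
volume = 260,000 + 326,000 + 158,000 = 744,000 m³
S = 12,157,200 / 744,000 = 16.3403 g/kg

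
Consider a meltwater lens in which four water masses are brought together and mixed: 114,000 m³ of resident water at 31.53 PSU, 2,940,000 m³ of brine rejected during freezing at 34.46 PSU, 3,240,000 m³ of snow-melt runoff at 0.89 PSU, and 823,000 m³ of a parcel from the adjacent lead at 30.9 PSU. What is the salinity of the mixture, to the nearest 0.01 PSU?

18.72 PSU

Weighted by volume,
salt = 114,000×31.53 + 2,940,000×34.46 + 3,240,000×0.89 + 823,000×30.9 = 3,594,420 + 101,312,400 + 2,883,600 + 25,430,700 = 133,221,120
volume = 114,000 + 2,940,000 + 3,240,000 + 823,000 = 7,117,000 m³
S = 133,221,120 / 7,117,000 = 18.7187 PSU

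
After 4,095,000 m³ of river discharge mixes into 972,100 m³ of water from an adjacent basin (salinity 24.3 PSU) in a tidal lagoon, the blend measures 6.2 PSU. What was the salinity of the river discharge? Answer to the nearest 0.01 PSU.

1.90 PSU

Salt balance: 972,100×24.3 + 4,095,000×S = 5,067,100×6.2
23,622,030 + 4,095,000·S = 31,416,020
S = (31,416,020 − 23,622,030) / 4,095,000 = 1.9033 PSU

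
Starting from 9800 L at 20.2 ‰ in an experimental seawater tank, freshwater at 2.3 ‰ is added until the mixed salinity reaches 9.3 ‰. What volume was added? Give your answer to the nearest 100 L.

15300 L

Salt balance: 9,800×20.2 + V×2.3 = (9,800+V)×9.3
197,960 + 2.3V = 91,140 + 9.3V
106,820 = 7V
V = 15,260 L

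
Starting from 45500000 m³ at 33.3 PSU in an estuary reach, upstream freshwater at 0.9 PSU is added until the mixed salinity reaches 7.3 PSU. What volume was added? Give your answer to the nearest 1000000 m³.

185000000 m³

Salt balance: 45,500,000×33.3 + V×0.9 = (45,500,000+V)×7.3
1,515,150,000 + 0.9V = 332,150,000 + 7.3V
1,183,000,000 = 6.4V
V = 184,843,750 m³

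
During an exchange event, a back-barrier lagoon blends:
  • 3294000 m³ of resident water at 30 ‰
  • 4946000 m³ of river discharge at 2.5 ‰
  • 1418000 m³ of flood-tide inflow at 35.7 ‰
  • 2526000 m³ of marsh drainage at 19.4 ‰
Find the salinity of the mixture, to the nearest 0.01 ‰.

Mass of salt is conserved:
salt = 3,294,000×30 + 4,946,000×2.5 + 1,418,000×35.7 + 2,526,000×19.4 = 98,820,000 + 12,365,000 + 50,622,600 + 49,004,400 = 210,812,000
volume = 3,294,000 + 4,946,000 + 1,418,000 + 2,526,000 = 12,184,000 m³
S = 210,812,000 / 12,184,000 = 17.3024 ‰

17.30 ‰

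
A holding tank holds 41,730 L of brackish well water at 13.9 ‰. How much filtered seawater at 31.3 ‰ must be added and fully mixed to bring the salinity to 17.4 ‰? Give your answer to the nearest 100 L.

Salt balance: 41,730×13.9 + V×31.3 = (41,730+V)×17.4
580,047 + 31.3V = 726,102 + 17.4V
146,055 = 13.9V
V = 10,507.55 L

10500 L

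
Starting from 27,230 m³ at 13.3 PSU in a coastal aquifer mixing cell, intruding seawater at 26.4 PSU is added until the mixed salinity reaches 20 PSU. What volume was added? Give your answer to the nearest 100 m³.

28500 m³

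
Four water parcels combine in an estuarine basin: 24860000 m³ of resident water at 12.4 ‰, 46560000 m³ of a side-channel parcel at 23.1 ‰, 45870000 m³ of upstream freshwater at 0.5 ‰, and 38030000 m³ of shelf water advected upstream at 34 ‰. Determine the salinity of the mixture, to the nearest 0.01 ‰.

17.38 ‰

Weighted by volume,
salt = 24,860,000×12.4 + 46,560,000×23.1 + 45,870,000×0.5 + 38,030,000×34 = 308,264,000 + 1,075,536,000 + 22,935,000 + 1,293,020,000 = 2,699,755,000
volume = 24,860,000 + 46,560,000 + 45,870,000 + 38,030,000 = 155,320,000 m³
S = 2,699,755,000 / 155,320,000 = 17.3819 ‰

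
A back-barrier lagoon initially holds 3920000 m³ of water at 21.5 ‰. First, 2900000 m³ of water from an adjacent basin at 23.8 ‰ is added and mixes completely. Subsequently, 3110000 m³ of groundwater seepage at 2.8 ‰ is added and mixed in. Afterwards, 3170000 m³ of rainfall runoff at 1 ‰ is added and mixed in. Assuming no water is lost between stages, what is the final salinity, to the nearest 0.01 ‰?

Mass of salt is conserved:
Initial salt = 3,920,000×21.5 = 84,280,000
After stage 1: salt = 84,280,000 + 2,900,000×23.8 = 153,300,000; volume = 6,820,000 m³; S = 22.478 ‰
After stage 2: salt = 153,300,000 + 3,110,000×2.8 = 162,008,000; volume = 9,930,000 m³; S = 16.315 ‰
After stage 3: salt = 162,008,000 + 3,170,000×1 = 165,178,000; volume = 13,100,000 m³
S = 165,178,000 / 13,100,000 = 12.609 ‰

12.61 ‰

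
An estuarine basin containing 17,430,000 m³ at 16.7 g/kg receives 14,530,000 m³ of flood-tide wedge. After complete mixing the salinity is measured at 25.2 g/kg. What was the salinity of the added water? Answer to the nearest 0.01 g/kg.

Salt balance: 17,430,000×16.7 + 14,530,000×S = 31,960,000×25.2
291,081,000 + 14,530,000·S = 805,392,000
S = (805,392,000 − 291,081,000) / 14,530,000 = 35.3965 g/kg

35.40 g/kg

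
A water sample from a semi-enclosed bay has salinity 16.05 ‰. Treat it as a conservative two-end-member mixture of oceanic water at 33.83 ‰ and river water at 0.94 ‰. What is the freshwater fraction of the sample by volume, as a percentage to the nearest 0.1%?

54.1%

Let f be the freshwater fraction. Salt balance per unit volume:
f×0.94 + (1−f)×33.83 = 16.05
f = (33.83 − 16.05) / (33.83 − 0.94) = 17.78/32.89 = 0.5406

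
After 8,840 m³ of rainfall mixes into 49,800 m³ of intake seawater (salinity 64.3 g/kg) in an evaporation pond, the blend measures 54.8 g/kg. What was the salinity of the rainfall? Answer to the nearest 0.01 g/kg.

1.28 g/kg

Salt balance: 49,800×64.3 + 8,840×S = 58,640×54.8
3,202,140 + 8,840·S = 3,213,472
S = (3,213,472 − 3,202,140) / 8,840 = 1.2819 g/kg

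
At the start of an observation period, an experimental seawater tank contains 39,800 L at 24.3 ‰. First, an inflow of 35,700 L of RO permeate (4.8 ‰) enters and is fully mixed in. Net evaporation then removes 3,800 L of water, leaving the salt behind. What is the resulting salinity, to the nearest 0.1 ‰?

After mixing: salt = 39,800×24.3 + 35,700×4.8 = 1,138,500; volume = 75,500 L
After evaporation: salt unchanged = 1,138,500; volume = 75,500 − 3,800 = 71,700 L
S = 1,138,500 / 71,700 = 15.8787 ‰

15.9 ‰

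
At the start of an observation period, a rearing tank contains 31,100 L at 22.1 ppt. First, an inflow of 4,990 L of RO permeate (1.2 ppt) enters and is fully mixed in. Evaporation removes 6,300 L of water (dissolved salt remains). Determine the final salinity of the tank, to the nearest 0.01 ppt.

23.27 ppt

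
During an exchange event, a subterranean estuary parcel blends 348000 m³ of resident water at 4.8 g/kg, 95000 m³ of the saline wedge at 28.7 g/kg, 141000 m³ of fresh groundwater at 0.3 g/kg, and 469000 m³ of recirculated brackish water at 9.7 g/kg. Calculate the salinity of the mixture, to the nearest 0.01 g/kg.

Total salt / total volume:
salt = 348,000×4.8 + 95,000×28.7 + 141,000×0.3 + 469,000×9.7 = 1,670,400 + 2,726,500 + 42,300 + 4,549,300 = 8,988,500
volume = 348,000 + 95,000 + 141,000 + 469,000 = 1,053,000 m³
S = 8,988,500 / 1,053,000 = 8.5361 g/kg

8.54 g/kg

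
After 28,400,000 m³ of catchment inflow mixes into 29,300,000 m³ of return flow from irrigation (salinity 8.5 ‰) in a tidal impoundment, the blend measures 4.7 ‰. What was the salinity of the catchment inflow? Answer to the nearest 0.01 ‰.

Salt balance: 29,300,000×8.5 + 28,400,000×S = 57,700,000×4.7
249,050,000 + 28,400,000·S = 271,190,000
S = (271,190,000 − 249,050,000) / 28,400,000 = 0.7796 ‰

0.78 ‰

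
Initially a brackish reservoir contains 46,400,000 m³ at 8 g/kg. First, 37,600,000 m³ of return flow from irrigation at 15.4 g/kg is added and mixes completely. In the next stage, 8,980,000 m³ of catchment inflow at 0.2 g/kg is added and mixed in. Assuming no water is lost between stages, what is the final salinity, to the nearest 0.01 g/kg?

10.24 g/kg

Salt balance:
Initial salt = 46,400,000×8 = 371,200,000
After stage 1: salt = 371,200,000 + 37,600,000×15.4 = 950,240,000; volume = 84,000,000 m³; S = 11.312 g/kg
After stage 2: salt = 950,240,000 + 8,980,000×0.2 = 952,036,000; volume = 92,980,000 m³
S = 952,036,000 / 92,980,000 = 10.2391 g/kg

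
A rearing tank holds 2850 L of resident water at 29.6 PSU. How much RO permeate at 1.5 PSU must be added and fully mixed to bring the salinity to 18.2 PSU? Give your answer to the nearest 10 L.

1950 L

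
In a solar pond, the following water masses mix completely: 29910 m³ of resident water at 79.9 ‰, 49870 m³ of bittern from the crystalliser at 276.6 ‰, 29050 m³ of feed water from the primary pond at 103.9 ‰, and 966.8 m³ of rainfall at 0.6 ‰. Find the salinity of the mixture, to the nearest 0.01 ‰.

174.89 ‰

Salt balance:
salt = 29,910×79.9 + 49,870×276.6 + 29,050×103.9 + 966.8×0.6 = 2,389,809 + 13,794,042 + 3,018,295 + 580.08 = 19,202,726.08
volume = 29,910 + 49,870 + 29,050 + 966.8 = 109,796.8 m³
S = 19,202,726.08 / 109,796.8 = 174.8933 ‰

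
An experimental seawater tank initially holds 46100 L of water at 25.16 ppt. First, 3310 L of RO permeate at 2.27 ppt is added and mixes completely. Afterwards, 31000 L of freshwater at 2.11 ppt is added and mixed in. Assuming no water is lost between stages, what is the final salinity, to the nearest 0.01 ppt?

15.33 ppt

Mass of salt is conserved:
Initial salt = 46,100×25.16 = 1,159,876
After stage 1: salt = 1,159,876 + 3,310×2.27 = 1,167,389.7; volume = 49,410 L; S = 23.627 ppt
After stage 2: salt = 1,167,389.7 + 31,000×2.11 = 1,232,799.7; volume = 80,410 L
S = 1,232,799.7 / 80,410 = 15.3314 ppt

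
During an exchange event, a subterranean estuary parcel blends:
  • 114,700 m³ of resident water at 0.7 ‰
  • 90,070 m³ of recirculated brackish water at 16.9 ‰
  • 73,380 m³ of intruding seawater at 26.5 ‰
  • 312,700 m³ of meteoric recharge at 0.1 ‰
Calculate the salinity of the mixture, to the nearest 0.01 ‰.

6.06 ‰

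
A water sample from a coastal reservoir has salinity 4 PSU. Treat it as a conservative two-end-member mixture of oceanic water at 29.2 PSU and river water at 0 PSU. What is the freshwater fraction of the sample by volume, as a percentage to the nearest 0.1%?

86.3%

Let f be the freshwater fraction. Salt balance per unit volume:
f×0 + (1−f)×29.2 = 4
f = (29.2 − 4) / (29.2 − 0) = 25.2/29.2 = 0.863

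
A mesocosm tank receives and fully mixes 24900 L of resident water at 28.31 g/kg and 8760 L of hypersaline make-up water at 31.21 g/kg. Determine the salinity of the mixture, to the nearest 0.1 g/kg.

29.1 g/kg

Conserving salt mass:
salt = 24,900×28.31 + 8,760×31.21 = 704,919 + 273,399.6 = 978,318.6
volume = 24,900 + 8,760 = 33,660 L
S = 978,318.6 / 33,660 = 29.065 g/kg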